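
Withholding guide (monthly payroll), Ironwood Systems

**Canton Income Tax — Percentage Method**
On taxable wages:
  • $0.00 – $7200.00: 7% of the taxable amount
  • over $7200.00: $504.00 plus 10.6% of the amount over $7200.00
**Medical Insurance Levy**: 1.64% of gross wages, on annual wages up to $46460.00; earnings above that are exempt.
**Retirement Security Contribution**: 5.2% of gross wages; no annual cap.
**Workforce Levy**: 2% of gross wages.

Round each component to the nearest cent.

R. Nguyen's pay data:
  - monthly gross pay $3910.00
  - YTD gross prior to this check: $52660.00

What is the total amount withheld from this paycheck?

Canton Income Tax: taxable = $3910.00
  7% × $3910.00 = $273.70
Medical Insurance Levy: YTD $52660.00 ≥ cap $46460.00 → $0.00
Retirement Security Contribution: 5.2% × $3910.00 = $203.32
Workforce Levy: 2% × $3910.00 = $78.20
Total: $273.70 + $0.00 + $203.32 + $78.20 = $555.22

$555.22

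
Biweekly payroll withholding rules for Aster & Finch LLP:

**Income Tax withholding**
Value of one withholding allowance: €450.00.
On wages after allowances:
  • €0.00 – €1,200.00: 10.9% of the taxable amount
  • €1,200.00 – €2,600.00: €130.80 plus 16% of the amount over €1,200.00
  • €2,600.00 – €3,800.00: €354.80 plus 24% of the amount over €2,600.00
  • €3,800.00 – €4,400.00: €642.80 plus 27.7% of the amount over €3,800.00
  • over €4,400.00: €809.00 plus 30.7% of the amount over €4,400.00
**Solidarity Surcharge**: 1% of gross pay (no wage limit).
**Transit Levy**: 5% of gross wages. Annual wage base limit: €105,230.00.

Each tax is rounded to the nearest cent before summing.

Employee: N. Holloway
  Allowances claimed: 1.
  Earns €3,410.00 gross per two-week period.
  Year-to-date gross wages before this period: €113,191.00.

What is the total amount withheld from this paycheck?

€475.30

Income Tax: taxable = €3,410.00 − 1×€450.00 = €2,960.00
  €354.80 + 24% × (€2,960.00 − €2,600.00) = €354.80 + 24% × €360.00 = €441.20
Solidarity Surcharge: 1% × €3,410.00 = €34.10
Transit Levy: YTD €113,191.00 ≥ cap €105,230.00 → €0.00
Total: €441.20 + €34.10 + €0.00 = €475.30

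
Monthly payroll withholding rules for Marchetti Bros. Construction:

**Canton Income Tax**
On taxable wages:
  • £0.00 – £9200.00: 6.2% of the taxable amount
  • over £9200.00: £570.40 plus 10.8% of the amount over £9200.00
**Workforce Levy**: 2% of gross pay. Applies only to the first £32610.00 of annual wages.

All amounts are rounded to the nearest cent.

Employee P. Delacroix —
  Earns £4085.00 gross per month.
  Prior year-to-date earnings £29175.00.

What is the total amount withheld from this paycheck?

£321.97

Canton Income Tax: taxable = £4085.00
  6.2% × £4085.00 = £253.27
Workforce Levy: cap £32610.00 − YTD £29175.00 = £3435.00 subject; 2% × £3435.00 = £68.70
Total: £253.27 + £68.70 = £321.97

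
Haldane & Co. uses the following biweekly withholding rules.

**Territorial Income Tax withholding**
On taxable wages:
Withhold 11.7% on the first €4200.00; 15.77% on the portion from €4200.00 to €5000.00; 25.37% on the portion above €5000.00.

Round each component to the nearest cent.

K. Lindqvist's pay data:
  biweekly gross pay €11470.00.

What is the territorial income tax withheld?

Territorial Income Tax: taxable = €11470.00
  €617.56 + 25.37% × (€11470.00 − €5000.00) = €617.56 + 25.37% × €6470.00 = €2259.00

€2259.00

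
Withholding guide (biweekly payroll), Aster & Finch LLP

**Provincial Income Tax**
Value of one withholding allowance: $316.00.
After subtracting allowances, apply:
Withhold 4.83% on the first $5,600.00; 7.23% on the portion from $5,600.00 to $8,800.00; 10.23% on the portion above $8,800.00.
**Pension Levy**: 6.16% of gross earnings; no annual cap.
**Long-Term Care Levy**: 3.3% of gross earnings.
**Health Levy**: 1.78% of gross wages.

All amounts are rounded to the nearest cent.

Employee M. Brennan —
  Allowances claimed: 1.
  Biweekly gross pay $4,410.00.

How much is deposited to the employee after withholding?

$3,716.57

Provincial Income Tax: taxable = $4,410.00 − 1×$316.00 = $4,094.00
  4.83% × $4,094.00 = $197.74
Pension Levy: 6.16% × $4,410.00 = $271.66
Long-Term Care Levy: 3.3% × $4,410.00 = $145.53
Health Levy: 1.78% × $4,410.00 = $78.50
Total withheld: $197.74 + $271.66 + $145.53 + $78.50 = $693.43
Net pay: $4,410.00 − $693.43 = $3,716.57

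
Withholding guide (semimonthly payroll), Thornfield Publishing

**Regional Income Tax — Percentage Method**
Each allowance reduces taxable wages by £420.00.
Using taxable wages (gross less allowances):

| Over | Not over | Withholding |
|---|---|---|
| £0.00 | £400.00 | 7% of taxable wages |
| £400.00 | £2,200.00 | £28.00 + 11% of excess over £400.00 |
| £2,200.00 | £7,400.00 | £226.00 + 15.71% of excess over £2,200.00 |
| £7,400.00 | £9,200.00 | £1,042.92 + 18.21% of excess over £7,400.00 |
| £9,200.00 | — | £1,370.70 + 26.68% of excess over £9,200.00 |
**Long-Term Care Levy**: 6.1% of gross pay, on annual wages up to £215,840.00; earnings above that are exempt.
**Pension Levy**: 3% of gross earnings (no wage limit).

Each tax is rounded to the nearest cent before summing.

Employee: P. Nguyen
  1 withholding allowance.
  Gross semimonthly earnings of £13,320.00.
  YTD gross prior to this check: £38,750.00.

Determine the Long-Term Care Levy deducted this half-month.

Long-Term Care Levy: 6.1% × £13,320.00 = £812.52

£812.52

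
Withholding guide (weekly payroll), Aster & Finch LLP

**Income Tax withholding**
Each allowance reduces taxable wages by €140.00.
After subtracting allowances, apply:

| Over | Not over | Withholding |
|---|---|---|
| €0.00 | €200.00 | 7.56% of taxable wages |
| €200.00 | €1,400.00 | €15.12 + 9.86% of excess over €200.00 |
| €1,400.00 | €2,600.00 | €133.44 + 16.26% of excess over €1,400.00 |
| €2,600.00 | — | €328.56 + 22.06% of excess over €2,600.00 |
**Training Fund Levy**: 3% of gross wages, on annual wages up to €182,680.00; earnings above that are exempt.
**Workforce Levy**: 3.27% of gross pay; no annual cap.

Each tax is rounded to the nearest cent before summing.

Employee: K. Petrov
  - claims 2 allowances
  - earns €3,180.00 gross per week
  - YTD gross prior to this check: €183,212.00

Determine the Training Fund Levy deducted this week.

Training Fund Levy: YTD €183,212.00 ≥ cap €182,680.00 → €0.00

€0.00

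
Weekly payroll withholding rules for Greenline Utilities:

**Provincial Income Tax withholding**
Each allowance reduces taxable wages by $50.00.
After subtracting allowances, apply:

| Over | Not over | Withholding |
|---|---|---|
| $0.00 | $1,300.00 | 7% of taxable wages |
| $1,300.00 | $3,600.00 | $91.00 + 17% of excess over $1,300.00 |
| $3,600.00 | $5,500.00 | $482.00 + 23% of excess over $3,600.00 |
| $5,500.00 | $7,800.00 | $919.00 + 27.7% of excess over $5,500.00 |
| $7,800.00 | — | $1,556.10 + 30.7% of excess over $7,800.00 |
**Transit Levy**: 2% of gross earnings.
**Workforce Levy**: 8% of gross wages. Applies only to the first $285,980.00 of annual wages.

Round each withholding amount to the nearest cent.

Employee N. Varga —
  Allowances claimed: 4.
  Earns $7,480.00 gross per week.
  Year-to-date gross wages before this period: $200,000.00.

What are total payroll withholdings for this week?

Provincial Income Tax: taxable = $7,480.00 − 4×$50.00 = $7,280.00
  $919.00 + 27.7% × ($7,280.00 − $5,500.00) = $919.00 + 27.7% × $1,780.00 = $1,412.06
Transit Levy: 2% × $7,480.00 = $149.60
Workforce Levy: 8% × $7,480.00 = $598.40
Total: $1,412.06 + $149.60 + $598.40 = $2,160.06

$2,160.06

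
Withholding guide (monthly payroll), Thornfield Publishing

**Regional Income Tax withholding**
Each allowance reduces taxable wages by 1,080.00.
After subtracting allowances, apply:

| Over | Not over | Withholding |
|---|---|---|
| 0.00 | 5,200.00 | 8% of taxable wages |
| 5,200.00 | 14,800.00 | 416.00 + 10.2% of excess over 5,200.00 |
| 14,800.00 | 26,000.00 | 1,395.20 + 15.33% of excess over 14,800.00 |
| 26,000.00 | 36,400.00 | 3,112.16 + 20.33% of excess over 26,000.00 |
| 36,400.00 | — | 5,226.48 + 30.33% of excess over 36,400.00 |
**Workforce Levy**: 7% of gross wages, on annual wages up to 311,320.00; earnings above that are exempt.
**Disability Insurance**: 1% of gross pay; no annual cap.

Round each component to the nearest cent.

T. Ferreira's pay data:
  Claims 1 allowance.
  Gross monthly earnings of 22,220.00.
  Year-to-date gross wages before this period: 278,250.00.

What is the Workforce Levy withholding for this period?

1,555.40

Workforce Levy: 7% × 22,220.00 = 1,555.40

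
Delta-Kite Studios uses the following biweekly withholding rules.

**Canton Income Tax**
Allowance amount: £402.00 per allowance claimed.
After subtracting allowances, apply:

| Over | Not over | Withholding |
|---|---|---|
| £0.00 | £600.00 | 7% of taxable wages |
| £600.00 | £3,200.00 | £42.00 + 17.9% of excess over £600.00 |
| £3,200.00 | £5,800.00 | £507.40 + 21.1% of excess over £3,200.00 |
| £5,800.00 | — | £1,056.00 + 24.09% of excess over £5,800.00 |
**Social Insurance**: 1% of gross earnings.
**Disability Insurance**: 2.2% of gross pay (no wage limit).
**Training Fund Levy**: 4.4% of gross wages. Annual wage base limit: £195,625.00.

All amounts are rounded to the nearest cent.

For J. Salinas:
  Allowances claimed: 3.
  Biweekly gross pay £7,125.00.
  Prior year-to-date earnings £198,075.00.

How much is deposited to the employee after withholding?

£5,812.33

Canton Income Tax: taxable = £7,125.00 − 3×£402.00 = £5,919.00
  £1,056.00 + 24.09% × (£5,919.00 − £5,800.00) = £1,056.00 + 24.09% × £119.00 = £1,084.67
Social Insurance: 1% × £7,125.00 = £71.25
Disability Insurance: 2.2% × £7,125.00 = £156.75
Training Fund Levy: YTD £198,075.00 ≥ cap £195,625.00 → £0.00
Total withheld: £1,084.67 + £71.25 + £156.75 + £0.00 = £1,312.67
Net pay: £7,125.00 − £1,312.67 = £5,812.33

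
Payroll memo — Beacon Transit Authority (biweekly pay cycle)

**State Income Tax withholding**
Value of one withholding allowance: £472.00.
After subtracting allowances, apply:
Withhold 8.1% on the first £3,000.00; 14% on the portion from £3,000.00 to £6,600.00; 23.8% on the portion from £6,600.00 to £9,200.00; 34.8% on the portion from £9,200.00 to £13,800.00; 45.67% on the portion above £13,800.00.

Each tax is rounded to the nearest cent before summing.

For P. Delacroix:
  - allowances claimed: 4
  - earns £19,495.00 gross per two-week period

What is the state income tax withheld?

State Income Tax: taxable = £19,495.00 − 4×£472.00 = £17,607.00
  £2,966.60 + 45.67% × (£17,607.00 − £13,800.00) = £2,966.60 + 45.67% × £3,807.00 = £4,705.26

£4,705.26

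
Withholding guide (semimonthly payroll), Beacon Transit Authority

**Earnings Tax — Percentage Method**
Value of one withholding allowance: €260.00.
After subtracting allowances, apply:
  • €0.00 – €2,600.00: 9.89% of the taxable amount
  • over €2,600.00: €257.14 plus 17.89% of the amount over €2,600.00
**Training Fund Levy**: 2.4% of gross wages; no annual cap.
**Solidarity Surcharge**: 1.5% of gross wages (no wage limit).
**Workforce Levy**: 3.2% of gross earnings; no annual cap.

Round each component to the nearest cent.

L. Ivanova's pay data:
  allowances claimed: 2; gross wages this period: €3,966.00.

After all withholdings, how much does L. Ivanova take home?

Earnings Tax: taxable = €3,966.00 − 2×€260.00 = €3,446.00
  €257.14 + 17.89% × (€3,446.00 − €2,600.00) = €257.14 + 17.89% × €846.00 = €408.49
Training Fund Levy: 2.4% × €3,966.00 = €95.18
Solidarity Surcharge: 1.5% × €3,966.00 = €59.49
Workforce Levy: 3.2% × €3,966.00 = €126.91
Total withheld: €408.49 + €95.18 + €59.49 + €126.91 = €690.07
Net pay: €3,966.00 − €690.07 = €3,275.93

€3,275.93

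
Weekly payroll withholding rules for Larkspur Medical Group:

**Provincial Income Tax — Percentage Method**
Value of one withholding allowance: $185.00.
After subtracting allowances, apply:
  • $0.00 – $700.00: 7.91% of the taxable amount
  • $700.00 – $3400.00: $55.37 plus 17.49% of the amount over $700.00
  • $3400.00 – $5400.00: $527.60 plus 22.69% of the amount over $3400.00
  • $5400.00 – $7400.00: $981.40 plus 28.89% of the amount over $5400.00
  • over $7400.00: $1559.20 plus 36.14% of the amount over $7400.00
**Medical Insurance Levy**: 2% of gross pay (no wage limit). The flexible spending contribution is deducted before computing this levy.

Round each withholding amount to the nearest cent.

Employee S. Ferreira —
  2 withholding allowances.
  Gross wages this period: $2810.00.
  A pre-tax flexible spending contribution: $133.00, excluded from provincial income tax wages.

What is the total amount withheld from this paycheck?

$389.97

Provincial Income Tax: taxable = $2810.00 − $133.00 − 2×$185.00 = $2307.00
  $55.37 + 17.49% × ($2307.00 − $700.00) = $55.37 + 17.49% × $1607.00 = $336.43
Medical Insurance Levy: 2% × $2677.00 = $53.54
Total: $336.43 + $53.54 = $389.97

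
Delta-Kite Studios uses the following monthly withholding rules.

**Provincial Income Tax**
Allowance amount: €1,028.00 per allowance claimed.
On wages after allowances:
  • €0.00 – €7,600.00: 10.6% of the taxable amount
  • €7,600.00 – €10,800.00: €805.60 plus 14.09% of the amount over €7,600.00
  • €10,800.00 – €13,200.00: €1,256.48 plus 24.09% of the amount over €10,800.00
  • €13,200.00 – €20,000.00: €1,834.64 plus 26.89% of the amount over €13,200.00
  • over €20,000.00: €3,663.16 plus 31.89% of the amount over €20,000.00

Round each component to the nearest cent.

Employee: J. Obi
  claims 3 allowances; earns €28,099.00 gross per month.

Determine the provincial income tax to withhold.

Provincial Income Tax: taxable = €28,099.00 − 3×€1,028.00 = €25,015.00
  €3,663.16 + 31.89% × (€25,015.00 − €20,000.00) = €3,663.16 + 31.89% × €5,015.00 = €5,262.44

€5,262.44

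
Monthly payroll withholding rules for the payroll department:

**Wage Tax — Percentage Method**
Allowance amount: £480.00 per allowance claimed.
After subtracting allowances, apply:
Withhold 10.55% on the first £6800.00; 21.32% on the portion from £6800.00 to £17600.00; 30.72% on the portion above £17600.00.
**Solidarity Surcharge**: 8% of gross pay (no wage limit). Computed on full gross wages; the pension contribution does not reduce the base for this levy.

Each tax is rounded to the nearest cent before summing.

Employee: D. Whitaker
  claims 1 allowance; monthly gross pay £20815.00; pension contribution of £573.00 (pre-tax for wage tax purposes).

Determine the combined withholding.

£5349.33

Wage Tax: taxable = £20815.00 − £573.00 − 1×£480.00 = £19762.00
  £3019.96 + 30.72% × (£19762.00 − £17600.00) = £3019.96 + 30.72% × £2162.00 = £3684.13
Solidarity Surcharge: 8% × £20815.00 = £1665.20
Total: £3684.13 + £1665.20 = £5349.33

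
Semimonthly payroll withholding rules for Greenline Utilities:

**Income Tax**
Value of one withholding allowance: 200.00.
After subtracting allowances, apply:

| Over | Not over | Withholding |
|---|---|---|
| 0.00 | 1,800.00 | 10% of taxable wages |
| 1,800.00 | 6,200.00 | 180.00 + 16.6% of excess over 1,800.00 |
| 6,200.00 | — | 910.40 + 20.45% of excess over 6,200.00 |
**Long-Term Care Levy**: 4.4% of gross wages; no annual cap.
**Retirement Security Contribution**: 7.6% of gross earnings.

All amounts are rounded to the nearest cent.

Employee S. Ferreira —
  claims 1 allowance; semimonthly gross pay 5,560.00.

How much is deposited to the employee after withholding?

Income Tax: taxable = 5,560.00 − 1×200.00 = 5,360.00
  180.00 + 16.6% × (5,360.00 − 1,800.00) = 180.00 + 16.6% × 3,560.00 = 770.96
Long-Term Care Levy: 4.4% × 5,560.00 = 244.64
Retirement Security Contribution: 7.6% × 5,560.00 = 422.56
Total withheld: 770.96 + 244.64 + 422.56 = 1,438.16
Net pay: 5,560.00 − 1,438.16 = 4,121.84

4,121.84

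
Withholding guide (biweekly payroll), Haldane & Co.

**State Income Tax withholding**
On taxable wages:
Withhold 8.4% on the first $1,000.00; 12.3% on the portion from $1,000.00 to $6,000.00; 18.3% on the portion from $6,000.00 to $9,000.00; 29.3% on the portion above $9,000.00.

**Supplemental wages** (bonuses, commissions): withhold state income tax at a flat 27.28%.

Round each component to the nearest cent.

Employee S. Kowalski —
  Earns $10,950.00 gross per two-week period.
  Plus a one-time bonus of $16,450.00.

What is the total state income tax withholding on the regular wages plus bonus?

State Income Tax: taxable = $10,950.00
  $1,248.00 + 29.3% × ($10,950.00 − $9,000.00) = $1,248.00 + 29.3% × $1,950.00 = $1,819.35
Supplemental (27.28% flat on bonus): 27.28% × $16,450.00 = $4,487.56
Total state income tax: $1,819.35 + $4,487.56 = $6,306.91

$6,306.91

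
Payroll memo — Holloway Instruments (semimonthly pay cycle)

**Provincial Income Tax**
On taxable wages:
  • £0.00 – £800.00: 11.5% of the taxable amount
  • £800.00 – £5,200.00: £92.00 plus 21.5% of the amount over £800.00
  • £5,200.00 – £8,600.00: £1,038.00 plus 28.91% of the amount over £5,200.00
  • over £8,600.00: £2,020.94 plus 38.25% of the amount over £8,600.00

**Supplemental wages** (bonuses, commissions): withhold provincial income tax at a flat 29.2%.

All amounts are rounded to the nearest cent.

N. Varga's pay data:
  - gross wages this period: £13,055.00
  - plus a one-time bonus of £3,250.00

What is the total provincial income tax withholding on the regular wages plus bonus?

Provincial Income Tax: taxable = £13,055.00
  £2,020.94 + 38.25% × (£13,055.00 − £8,600.00) = £2,020.94 + 38.25% × £4,455.00 = £3,724.98
Supplemental (29.2% flat on bonus): 29.2% × £3,250.00 = £949.00
Total provincial income tax: £3,724.98 + £949.00 = £4,673.98

£4,673.98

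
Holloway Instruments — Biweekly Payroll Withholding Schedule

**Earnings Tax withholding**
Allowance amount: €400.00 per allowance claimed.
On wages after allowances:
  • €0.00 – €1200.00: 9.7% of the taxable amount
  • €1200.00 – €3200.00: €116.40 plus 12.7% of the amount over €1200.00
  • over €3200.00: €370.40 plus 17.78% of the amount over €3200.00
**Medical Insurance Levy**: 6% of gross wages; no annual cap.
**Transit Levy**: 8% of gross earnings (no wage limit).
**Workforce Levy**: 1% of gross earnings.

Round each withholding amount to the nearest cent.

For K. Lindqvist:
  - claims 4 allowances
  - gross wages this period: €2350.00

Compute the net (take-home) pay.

€1924.75

Earnings Tax: taxable = €2350.00 − 4×€400.00 = €750.00
  9.7% × €750.00 = €72.75
Medical Insurance Levy: 6% × €2350.00 = €141.00
Transit Levy: 8% × €2350.00 = €188.00
Workforce Levy: 1% × €2350.00 = €23.50
Total withheld: €72.75 + €141.00 + €188.00 + €23.50 = €425.25
Net pay: €2350.00 − €425.25 = €1924.75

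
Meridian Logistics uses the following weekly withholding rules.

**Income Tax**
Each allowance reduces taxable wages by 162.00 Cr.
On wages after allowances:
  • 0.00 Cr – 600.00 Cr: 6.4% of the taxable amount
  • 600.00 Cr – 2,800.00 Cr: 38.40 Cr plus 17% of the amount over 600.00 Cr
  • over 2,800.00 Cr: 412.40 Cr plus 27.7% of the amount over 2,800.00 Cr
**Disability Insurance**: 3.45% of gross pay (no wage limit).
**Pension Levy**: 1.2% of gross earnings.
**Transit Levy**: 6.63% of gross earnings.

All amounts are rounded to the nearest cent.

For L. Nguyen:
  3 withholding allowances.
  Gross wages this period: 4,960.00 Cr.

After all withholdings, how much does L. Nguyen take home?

Income Tax: taxable = 4,960.00 Cr − 3×162.00 Cr = 4,474.00 Cr
  412.40 Cr + 27.7% × (4,474.00 Cr − 2,800.00 Cr) = 412.40 Cr + 27.7% × 1,674.00 Cr = 876.10 Cr
Disability Insurance: 3.45% × 4,960.00 Cr = 171.12 Cr
Pension Levy: 1.2% × 4,960.00 Cr = 59.52 Cr
Transit Levy: 6.63% × 4,960.00 Cr = 328.85 Cr
Total withheld: 876.10 Cr + 171.12 Cr + 59.52 Cr + 328.85 Cr = 1,435.59 Cr
Net pay: 4,960.00 Cr − 1,435.59 Cr = 3,524.41 Cr

3,524.41 Cr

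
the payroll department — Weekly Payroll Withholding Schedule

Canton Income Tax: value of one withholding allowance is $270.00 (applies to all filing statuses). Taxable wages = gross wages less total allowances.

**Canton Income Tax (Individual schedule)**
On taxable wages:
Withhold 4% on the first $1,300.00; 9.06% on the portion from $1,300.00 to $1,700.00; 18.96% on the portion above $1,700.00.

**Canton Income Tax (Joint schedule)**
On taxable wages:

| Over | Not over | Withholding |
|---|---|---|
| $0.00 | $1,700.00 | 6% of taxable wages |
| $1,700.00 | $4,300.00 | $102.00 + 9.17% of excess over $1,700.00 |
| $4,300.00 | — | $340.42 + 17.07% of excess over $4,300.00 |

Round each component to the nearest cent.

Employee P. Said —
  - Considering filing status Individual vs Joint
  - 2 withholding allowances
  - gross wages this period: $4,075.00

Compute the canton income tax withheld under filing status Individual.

$436.16

Canton Income Tax (Individual): taxable = $4,075.00 − 2×$270.00 = $3,535.00
  $88.24 + 18.96% × ($3,535.00 − $1,700.00) = $88.24 + 18.96% × $1,835.00 = $436.16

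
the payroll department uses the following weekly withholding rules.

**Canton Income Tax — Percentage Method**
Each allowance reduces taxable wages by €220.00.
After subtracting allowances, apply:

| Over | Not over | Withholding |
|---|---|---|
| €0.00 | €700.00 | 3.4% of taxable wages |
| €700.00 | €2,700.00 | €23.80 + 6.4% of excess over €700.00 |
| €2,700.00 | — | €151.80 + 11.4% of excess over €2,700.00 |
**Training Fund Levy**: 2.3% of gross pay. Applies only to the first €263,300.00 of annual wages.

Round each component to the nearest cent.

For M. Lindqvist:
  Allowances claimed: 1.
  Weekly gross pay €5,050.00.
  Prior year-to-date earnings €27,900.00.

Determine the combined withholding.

€510.77

Canton Income Tax: taxable = €5,050.00 − 1×€220.00 = €4,830.00
  €151.80 + 11.4% × (€4,830.00 − €2,700.00) = €151.80 + 11.4% × €2,130.00 = €394.62
Training Fund Levy: 2.3% × €5,050.00 = €116.15
Total: €394.62 + €116.15 = €510.77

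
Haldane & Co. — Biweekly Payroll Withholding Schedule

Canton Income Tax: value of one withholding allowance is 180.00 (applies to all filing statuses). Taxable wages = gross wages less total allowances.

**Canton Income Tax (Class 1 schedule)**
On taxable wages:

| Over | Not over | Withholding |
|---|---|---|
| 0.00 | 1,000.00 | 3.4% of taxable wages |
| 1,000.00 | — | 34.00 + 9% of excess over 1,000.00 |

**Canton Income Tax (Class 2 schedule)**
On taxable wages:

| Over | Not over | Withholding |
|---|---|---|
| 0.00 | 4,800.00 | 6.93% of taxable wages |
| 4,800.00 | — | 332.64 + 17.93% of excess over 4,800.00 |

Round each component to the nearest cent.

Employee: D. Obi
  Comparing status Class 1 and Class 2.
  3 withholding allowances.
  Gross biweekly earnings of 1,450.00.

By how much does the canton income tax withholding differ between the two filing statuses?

32.12

Canton Income Tax (Class 1): taxable = 1,450.00 − 3×180.00 = 910.00
  3.4% × 910.00 = 30.94
Canton Income Tax (Class 2): taxable = 1,450.00 − 3×180.00 = 910.00
  6.93% × 910.00 = 63.06
Difference: |30.94 − 63.06| = 32.12 (higher under Class 2)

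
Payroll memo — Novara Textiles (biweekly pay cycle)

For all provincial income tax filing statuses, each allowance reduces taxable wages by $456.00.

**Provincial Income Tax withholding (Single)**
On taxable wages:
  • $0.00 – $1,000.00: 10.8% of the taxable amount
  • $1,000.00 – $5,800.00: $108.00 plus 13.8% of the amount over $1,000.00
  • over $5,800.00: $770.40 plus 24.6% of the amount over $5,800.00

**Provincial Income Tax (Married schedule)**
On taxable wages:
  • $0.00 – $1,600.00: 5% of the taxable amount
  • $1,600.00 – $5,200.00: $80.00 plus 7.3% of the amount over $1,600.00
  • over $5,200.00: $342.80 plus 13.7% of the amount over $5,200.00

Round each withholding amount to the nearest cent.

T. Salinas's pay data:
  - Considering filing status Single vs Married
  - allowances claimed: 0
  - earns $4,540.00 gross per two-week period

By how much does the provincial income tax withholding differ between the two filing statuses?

Provincial Income Tax (Single): taxable = $4,540.00
  $108.00 + 13.8% × ($4,540.00 − $1,000.00) = $108.00 + 13.8% × $3,540.00 = $596.52
Provincial Income Tax (Married): taxable = $4,540.00
  $80.00 + 7.3% × ($4,540.00 − $1,600.00) = $80.00 + 7.3% × $2,940.00 = $294.62
Difference: |$596.52 − $294.62| = $301.90 (higher under Single)

$301.90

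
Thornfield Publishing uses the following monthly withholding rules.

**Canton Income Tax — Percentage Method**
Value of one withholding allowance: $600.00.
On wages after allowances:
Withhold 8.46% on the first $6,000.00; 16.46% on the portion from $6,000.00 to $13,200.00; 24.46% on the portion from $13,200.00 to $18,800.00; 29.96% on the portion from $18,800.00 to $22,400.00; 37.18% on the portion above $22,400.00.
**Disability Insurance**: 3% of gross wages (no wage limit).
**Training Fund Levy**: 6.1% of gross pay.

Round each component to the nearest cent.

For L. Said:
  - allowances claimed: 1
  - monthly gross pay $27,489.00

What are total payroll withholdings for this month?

Canton Income Tax: taxable = $27,489.00 − 1×$600.00 = $26,889.00
  $4,141.04 + 37.18% × ($26,889.00 − $22,400.00) = $4,141.04 + 37.18% × $4,489.00 = $5,810.05
Disability Insurance: 3% × $27,489.00 = $824.67
Training Fund Levy: 6.1% × $27,489.00 = $1,676.83
Total: $5,810.05 + $824.67 + $1,676.83 = $8,311.55

$8,311.55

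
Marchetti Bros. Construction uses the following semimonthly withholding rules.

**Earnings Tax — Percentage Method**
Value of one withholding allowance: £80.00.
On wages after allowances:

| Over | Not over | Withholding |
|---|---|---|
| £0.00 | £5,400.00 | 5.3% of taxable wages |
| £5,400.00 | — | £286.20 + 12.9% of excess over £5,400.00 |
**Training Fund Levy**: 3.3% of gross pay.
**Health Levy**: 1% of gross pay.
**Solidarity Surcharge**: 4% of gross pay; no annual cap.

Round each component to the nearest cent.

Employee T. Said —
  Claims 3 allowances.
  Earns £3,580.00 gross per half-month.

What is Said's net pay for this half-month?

£3,105.84

Earnings Tax: taxable = £3,580.00 − 3×£80.00 = £3,340.00
  5.3% × £3,340.00 = £177.02
Training Fund Levy: 3.3% × £3,580.00 = £118.14
Health Levy: 1% × £3,580.00 = £35.80
Solidarity Surcharge: 4% × £3,580.00 = £143.20
Total withheld: £177.02 + £118.14 + £35.80 + £143.20 = £474.16
Net pay: £3,580.00 − £474.16 = £3,105.84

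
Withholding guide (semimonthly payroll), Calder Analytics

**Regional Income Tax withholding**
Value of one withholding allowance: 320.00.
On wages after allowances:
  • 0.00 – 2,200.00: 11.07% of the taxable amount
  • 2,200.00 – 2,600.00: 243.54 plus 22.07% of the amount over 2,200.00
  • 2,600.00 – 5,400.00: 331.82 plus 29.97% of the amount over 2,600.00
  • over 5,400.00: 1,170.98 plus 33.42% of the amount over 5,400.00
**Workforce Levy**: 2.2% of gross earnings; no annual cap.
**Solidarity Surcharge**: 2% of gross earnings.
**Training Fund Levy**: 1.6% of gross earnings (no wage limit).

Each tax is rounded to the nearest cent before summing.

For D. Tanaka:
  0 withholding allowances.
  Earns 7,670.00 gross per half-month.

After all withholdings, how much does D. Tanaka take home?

5,295.53

Regional Income Tax: taxable = 7,670.00
  1,170.98 + 33.42% × (7,670.00 − 5,400.00) = 1,170.98 + 33.42% × 2,270.00 = 1,929.61
Workforce Levy: 2.2% × 7,670.00 = 168.74
Solidarity Surcharge: 2% × 7,670.00 = 153.40
Training Fund Levy: 1.6% × 7,670.00 = 122.72
Total withheld: 1,929.61 + 168.74 + 153.40 + 122.72 = 2,374.47
Net pay: 7,670.00 − 2,374.47 = 5,295.53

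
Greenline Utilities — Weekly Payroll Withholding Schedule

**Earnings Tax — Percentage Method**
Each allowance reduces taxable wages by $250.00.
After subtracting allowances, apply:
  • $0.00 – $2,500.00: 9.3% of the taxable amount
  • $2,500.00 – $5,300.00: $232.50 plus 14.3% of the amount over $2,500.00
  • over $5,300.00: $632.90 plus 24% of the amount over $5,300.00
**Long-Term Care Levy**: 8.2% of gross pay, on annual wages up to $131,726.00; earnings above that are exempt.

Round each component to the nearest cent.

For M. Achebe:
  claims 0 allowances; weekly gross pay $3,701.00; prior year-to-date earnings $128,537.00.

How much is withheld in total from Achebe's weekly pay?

$665.74

Earnings Tax: taxable = $3,701.00
  $232.50 + 14.3% × ($3,701.00 − $2,500.00) = $232.50 + 14.3% × $1,201.00 = $404.24
Long-Term Care Levy: cap $131,726.00 − YTD $128,537.00 = $3,189.00 subject; 8.2% × $3,189.00 = $261.50
Total: $404.24 + $261.50 = $665.74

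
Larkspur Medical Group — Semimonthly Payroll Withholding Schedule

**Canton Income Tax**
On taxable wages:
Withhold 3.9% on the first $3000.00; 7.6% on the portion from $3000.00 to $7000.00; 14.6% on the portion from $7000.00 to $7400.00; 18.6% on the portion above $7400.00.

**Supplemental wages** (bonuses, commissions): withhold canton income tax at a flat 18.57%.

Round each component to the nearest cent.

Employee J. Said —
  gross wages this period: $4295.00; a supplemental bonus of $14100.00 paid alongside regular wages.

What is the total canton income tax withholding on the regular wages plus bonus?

$2833.79

Canton Income Tax: taxable = $4295.00
  $117.00 + 7.6% × ($4295.00 − $3000.00) = $117.00 + 7.6% × $1295.00 = $215.42
Supplemental (18.57% flat on bonus): 18.57% × $14100.00 = $2618.37
Total canton income tax: $215.42 + $2618.37 = $2833.79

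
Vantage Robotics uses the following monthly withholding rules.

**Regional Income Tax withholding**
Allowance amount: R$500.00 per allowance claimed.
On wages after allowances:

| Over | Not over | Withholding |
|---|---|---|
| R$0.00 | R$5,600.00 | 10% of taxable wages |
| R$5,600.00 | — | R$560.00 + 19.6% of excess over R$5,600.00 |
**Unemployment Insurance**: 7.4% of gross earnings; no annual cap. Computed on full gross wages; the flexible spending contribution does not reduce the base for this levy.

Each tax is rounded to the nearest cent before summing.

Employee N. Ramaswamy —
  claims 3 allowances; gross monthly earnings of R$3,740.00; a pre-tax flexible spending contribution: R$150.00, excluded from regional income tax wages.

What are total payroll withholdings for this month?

R$485.76

Regional Income Tax: taxable = R$3,740.00 − R$150.00 − 3×R$500.00 = R$2,090.00
  10% × R$2,090.00 = R$209.00
Unemployment Insurance: 7.4% × R$3,740.00 = R$276.76
Total: R$209.00 + R$276.76 = R$485.76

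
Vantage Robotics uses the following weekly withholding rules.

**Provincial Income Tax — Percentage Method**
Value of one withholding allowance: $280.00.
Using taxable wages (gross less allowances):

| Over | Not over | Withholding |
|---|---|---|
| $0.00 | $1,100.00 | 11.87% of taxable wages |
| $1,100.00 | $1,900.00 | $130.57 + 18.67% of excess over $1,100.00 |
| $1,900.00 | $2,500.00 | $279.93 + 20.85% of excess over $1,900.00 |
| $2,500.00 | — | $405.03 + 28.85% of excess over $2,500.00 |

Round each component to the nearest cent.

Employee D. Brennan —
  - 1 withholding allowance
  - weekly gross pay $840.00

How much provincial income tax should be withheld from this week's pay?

Provincial Income Tax: taxable = $840.00 − 1×$280.00 = $560.00
  11.87% × $560.00 = $66.47

$66.47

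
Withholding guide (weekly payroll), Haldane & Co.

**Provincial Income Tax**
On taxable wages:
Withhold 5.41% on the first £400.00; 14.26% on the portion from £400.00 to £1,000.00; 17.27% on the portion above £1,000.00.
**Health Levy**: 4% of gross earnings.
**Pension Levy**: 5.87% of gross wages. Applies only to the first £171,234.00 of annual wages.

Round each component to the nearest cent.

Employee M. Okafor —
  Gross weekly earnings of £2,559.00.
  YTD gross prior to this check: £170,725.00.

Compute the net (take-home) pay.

£2,050.32

Provincial Income Tax: taxable = £2,559.00
  £107.20 + 17.27% × (£2,559.00 − £1,000.00) = £107.20 + 17.27% × £1,559.00 = £376.44
Health Levy: 4% × £2,559.00 = £102.36
Pension Levy: cap £171,234.00 − YTD £170,725.00 = £509.00 subject; 5.87% × £509.00 = £29.88
Total withheld: £376.44 + £102.36 + £29.88 = £508.68
Net pay: £2,559.00 − £508.68 = £2,050.32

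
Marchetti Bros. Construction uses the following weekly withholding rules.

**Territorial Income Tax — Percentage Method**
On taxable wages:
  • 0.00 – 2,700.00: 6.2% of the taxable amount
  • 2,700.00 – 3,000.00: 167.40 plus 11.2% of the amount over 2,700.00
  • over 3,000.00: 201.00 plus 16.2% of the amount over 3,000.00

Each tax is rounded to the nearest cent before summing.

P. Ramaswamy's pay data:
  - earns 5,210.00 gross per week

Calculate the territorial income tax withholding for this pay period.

559.02

Territorial Income Tax: taxable = 5,210.00
  201.00 + 16.2% × (5,210.00 − 3,000.00) = 201.00 + 16.2% × 2,210.00 = 559.02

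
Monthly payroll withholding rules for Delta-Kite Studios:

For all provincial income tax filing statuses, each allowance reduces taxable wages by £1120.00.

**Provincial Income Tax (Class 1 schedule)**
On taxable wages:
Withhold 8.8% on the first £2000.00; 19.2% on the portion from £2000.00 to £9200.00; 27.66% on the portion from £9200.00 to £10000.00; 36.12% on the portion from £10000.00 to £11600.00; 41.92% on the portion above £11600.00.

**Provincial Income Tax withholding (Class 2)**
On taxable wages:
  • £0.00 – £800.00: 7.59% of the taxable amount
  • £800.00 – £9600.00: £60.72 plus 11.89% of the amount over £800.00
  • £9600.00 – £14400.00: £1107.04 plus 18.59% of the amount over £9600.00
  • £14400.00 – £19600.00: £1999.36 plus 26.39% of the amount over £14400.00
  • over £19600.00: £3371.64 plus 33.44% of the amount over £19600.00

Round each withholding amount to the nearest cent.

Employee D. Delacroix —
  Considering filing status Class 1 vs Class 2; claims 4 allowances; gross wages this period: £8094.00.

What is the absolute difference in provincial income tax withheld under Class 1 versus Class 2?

Provincial Income Tax (Class 1): taxable = £8094.00 − 4×£1120.00 = £3614.00
  £176.00 + 19.2% × (£3614.00 − £2000.00) = £176.00 + 19.2% × £1614.00 = £485.89
Provincial Income Tax (Class 2): taxable = £8094.00 − 4×£1120.00 = £3614.00
  £60.72 + 11.89% × (£3614.00 − £800.00) = £60.72 + 11.89% × £2814.00 = £395.30
Difference: |£485.89 − £395.30| = £90.59 (higher under Class 1)

£90.59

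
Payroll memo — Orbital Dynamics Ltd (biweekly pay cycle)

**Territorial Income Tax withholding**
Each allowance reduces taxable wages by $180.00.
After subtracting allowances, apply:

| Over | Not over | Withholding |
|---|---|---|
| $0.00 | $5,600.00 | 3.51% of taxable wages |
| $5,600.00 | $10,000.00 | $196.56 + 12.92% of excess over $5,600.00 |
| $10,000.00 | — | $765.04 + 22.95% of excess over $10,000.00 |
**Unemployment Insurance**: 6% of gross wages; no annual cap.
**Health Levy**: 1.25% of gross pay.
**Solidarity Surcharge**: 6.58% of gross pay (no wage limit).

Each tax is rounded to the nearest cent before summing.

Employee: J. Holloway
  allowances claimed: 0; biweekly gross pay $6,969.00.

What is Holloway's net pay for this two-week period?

$5,631.76

Territorial Income Tax: taxable = $6,969.00
  $196.56 + 12.92% × ($6,969.00 − $5,600.00) = $196.56 + 12.92% × $1,369.00 = $373.43
Unemployment Insurance: 6% × $6,969.00 = $418.14
Health Levy: 1.25% × $6,969.00 = $87.11
Solidarity Surcharge: 6.58% × $6,969.00 = $458.56
Total withheld: $373.43 + $418.14 + $87.11 + $458.56 = $1,337.24
Net pay: $6,969.00 − $1,337.24 = $5,631.76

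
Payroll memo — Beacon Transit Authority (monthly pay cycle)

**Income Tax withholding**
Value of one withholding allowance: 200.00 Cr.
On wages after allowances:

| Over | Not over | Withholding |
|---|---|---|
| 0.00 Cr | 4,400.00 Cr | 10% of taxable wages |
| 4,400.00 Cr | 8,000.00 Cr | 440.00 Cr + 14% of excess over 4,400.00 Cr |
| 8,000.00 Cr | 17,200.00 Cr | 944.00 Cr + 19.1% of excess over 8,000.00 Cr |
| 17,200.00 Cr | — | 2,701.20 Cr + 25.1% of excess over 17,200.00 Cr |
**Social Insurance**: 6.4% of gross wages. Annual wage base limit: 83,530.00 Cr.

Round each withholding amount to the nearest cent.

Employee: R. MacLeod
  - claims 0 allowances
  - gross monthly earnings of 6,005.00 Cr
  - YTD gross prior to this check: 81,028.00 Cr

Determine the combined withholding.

824.83 Cr

Income Tax: taxable = 6,005.00 Cr
  440.00 Cr + 14% × (6,005.00 Cr − 4,400.00 Cr) = 440.00 Cr + 14% × 1,605.00 Cr = 664.70 Cr
Social Insurance: cap 83,530.00 Cr − YTD 81,028.00 Cr = 2,502.00 Cr subject; 6.4% × 2,502.00 Cr = 160.13 Cr
Total: 664.70 Cr + 160.13 Cr = 824.83 Cr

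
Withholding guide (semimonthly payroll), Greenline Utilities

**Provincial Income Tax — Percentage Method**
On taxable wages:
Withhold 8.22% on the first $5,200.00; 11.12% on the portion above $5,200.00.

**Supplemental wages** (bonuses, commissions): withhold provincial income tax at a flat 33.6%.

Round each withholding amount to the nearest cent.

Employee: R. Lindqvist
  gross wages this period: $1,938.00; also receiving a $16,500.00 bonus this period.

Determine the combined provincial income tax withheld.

Provincial Income Tax: taxable = $1,938.00
  8.22% × $1,938.00 = $159.30
Supplemental (33.6% flat on bonus): 33.6% × $16,500.00 = $5,544.00
Total provincial income tax: $159.30 + $5,544.00 = $5,703.30

$5,703.30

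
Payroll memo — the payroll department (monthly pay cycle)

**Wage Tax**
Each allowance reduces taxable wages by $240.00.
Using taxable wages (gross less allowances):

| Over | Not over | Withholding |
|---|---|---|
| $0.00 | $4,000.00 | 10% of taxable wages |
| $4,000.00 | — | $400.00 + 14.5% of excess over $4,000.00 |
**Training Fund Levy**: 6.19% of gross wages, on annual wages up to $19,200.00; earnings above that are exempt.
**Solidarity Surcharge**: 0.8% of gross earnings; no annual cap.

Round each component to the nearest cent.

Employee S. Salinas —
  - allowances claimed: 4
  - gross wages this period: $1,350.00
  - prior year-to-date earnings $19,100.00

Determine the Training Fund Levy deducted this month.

Training Fund Levy: cap $19,200.00 − YTD $19,100.00 = $100.00 subject; 6.19% × $100.00 = $6.19

$6.19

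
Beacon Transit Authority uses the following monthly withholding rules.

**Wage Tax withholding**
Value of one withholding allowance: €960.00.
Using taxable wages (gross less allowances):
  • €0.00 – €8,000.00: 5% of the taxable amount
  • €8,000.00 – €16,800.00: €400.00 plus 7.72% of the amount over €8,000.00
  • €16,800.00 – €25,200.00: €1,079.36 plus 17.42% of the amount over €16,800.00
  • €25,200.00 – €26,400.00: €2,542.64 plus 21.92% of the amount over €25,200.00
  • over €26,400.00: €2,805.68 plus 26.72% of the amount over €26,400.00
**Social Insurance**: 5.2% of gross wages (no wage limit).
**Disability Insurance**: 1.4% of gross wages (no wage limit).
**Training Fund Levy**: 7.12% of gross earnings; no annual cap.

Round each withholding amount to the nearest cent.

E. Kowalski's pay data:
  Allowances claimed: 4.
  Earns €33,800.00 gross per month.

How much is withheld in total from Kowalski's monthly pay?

€8,394.27

Wage Tax: taxable = €33,800.00 − 4×€960.00 = €29,960.00
  €2,805.68 + 26.72% × (€29,960.00 − €26,400.00) = €2,805.68 + 26.72% × €3,560.00 = €3,756.91
Social Insurance: 5.2% × €33,800.00 = €1,757.60
Disability Insurance: 1.4% × €33,800.00 = €473.20
Training Fund Levy: 7.12% × €33,800.00 = €2,406.56
Total: €3,756.91 + €1,757.60 + €473.20 + €2,406.56 = €8,394.27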